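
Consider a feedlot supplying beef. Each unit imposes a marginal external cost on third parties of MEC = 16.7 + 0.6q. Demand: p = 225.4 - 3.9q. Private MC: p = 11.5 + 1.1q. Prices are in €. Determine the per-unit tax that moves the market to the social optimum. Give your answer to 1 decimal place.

Social marginal cost = private MC + MEC = 28.2 + 1.7q.
Set SMC = demand: 28.2 + 1.7q = 225.4 - 3.9q → q* = 35.2143.
The Pigouvian tax equals MEC at q*: 16.7 + 0.6×35.2143 = 37.8286.

tax = €37.8 per unit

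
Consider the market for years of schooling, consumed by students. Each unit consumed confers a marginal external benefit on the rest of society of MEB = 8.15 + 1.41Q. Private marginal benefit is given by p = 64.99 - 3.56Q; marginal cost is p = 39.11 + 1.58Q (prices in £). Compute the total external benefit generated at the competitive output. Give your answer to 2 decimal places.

£58.91

Market equilibrium (private): 39.11 + 1.58Q = 64.99 - 3.56Q → Q_m = 5.0350.
Total external benefit = ∫₀^{Q_m} (8.15 + 1.41Q) dQ = 8.15×5.0350 + ½×1.41×5.0350² = 58.9079.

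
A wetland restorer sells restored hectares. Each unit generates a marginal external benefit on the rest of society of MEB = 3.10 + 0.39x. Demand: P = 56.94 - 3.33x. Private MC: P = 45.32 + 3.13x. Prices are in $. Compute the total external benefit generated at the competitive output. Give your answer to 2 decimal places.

Market equilibrium (private): 45.32 + 3.13x = 56.94 - 3.33x → x_m = 1.7988.
Total external benefit = ∫₀^{x_m} (3.10 + 0.39x) dx = 3.10×1.7988 + ½×0.39×1.7988² = 6.2072.

$6.21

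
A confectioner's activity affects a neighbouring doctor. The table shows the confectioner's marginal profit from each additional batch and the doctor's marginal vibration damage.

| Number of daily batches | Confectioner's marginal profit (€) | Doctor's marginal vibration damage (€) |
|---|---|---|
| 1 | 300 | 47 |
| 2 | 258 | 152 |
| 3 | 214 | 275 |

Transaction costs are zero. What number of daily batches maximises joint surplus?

Bargaining reaches the level where marginal profit last exceeds marginal vibration damage.
That holds through level 2 (258 ≥ 152) but not at 3 (214 < 275).

2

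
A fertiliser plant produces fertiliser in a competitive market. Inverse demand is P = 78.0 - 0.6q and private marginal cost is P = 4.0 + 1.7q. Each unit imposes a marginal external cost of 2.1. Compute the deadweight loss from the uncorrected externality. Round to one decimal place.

Market equilibrium (private): 4.0 + 1.7q = 78.0 - 0.6q → q_m = 32.1739.
Social marginal cost = private MC + MEC = 6.1 + 1.7q.
Set SMC = demand: 6.1 + 1.7q = 78.0 - 0.6q → q* = 31.2609.
The welfare-loss triangle has base |q_m − q*| and height MEC(q_m) (the vertical gap between SMC and demand is zero at q* and MEC at q_m).
DWL = ½ × 0.9130 × 2.1000 = 0.9587.

DWL = 1.0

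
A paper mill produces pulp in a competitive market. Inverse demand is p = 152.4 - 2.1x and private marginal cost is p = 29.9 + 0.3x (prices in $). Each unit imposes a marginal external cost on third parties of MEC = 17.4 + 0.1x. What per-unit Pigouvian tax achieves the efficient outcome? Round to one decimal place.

Social marginal cost = private MC + MEC = 47.3 + 0.4x.
Set SMC = demand: 47.3 + 0.4x = 152.4 - 2.1x → x* = 42.0400.
The Pigouvian tax equals MEC at x*: 17.4 + 0.1×42.0400 = 21.6040.

tax = $21.6 per unit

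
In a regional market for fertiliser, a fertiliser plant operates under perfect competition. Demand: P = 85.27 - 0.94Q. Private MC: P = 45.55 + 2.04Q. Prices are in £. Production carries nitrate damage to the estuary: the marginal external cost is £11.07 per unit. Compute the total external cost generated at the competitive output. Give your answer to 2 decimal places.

£147.55

Market equilibrium (private): 45.55 + 2.04Q = 85.27 - 0.94Q → Q_m = 13.3289.
Total external cost = MEC × Q_m = 11.07 × 13.3289 = 147.5509.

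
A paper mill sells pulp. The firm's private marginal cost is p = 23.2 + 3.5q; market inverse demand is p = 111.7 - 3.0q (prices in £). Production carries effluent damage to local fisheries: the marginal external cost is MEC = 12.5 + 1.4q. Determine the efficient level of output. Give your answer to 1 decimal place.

Social marginal cost = private MC + MEC = 35.7 + 4.9q.
Set SMC = demand: 35.7 + 4.9q = 111.7 - 3.0q → q* = 9.6203.

q* = 9.6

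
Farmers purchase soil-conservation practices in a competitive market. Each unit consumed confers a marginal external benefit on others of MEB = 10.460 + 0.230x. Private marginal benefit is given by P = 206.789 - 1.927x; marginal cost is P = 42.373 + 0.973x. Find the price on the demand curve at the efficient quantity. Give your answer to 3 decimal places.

Social marginal benefit = demand + MEB = 217.249 - 1.697x.
Set SMB = MC: 217.249 - 1.697x = 42.373 + 0.973x → x* = 65.4966.
Consumer price on the demand curve at x*: 206.789 − 1.927×65.4966 = 80.5771.

P = 80.577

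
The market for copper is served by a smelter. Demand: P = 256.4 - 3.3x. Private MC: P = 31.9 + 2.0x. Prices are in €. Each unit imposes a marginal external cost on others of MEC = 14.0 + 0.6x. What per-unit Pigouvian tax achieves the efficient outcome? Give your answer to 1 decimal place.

tax = €35.4 per unit

Social marginal cost = private MC + MEC = 45.9 + 2.6x.
Set SMC = demand: 45.9 + 2.6x = 256.4 - 3.3x → x* = 35.6780.
The Pigouvian tax equals MEC at x*: 14.0 + 0.6×35.6780 = 35.4068.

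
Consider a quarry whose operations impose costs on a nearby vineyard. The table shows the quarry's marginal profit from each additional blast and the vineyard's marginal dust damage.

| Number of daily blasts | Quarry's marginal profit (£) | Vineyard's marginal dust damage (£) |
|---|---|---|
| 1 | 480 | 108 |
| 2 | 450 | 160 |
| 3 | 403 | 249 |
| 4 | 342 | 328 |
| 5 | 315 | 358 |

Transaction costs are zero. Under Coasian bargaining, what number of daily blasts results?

Bargaining reaches the level where marginal profit last exceeds marginal dust damage.
That holds through level 4 (342 ≥ 328) but not at 5 (315 < 358).

4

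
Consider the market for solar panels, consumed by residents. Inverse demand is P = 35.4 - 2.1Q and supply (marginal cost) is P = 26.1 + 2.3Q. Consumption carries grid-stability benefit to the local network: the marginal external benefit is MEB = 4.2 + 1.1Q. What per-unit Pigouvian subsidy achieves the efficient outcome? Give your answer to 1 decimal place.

subsidy = 8.7 per unit

Social marginal benefit = demand + MEB = 39.6 - Q.
Set SMB = MC: 39.6 - Q = 26.1 + 2.3Q → Q* = 4.0909.
The Pigouvian subsidy equals MEB at Q*: 4.2 + 1.1×4.0909 = 8.7000.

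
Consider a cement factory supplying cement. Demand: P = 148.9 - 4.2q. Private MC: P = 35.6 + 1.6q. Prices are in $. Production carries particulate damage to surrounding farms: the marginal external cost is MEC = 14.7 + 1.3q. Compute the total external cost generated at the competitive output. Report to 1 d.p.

Market equilibrium (private): 35.6 + 1.6q = 148.9 - 4.2q → q_m = 19.5345.
Total external cost = ∫₀^{q_m} (14.7 + 1.3q) dq = 14.7×19.5345 + ½×1.3×19.5345² = 535.1950.

$535.2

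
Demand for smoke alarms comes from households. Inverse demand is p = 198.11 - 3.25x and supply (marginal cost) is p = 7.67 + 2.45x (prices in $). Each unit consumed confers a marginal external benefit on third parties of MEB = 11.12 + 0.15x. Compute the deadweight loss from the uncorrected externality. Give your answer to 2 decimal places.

Market equilibrium (private): 7.67 + 2.45x = 198.11 - 3.25x → x_m = 33.4105.
Social marginal benefit = demand + MEB = 209.23 - 3.10x.
Set SMB = MC: 209.23 - 3.10x = 7.67 + 2.45x → x* = 36.3171.
The welfare-loss triangle has base |x_m − x*| and height MEB(x_m) (the vertical gap between SMB and MC is zero at x* and MEB at x_m).
DWL = ½ × 2.9066 × 16.1316 = 23.4441.

DWL = $23.44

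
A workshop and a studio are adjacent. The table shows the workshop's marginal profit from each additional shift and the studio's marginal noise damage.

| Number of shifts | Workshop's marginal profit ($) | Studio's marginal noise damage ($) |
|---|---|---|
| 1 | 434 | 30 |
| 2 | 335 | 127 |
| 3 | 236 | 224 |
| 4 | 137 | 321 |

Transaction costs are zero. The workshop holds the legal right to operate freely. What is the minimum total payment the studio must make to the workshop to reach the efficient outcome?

$137

Left alone the workshop would choose level 4 (marginal profit stays positive).
Efficient level: k* = 3 (marginal profit ≥ marginal noise damage through 3).
The studio must at least cover the workshop's forgone profit from cutting 4→3: 137 = 137.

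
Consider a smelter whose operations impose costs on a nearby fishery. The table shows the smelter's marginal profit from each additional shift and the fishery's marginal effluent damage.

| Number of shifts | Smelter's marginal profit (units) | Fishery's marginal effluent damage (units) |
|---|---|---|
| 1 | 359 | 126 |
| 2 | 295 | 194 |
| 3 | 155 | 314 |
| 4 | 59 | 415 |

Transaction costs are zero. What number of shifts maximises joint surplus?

Bargaining reaches the level where marginal profit last exceeds marginal effluent damage.
That holds through level 2 (295 ≥ 194) but not at 3 (155 < 314).

2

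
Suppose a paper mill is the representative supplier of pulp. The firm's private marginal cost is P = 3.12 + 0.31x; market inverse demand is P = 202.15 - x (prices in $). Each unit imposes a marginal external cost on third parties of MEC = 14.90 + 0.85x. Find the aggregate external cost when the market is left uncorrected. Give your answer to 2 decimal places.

Market equilibrium (private): 3.12 + 0.31x = 202.15 - x → x_m = 151.9313.
Total external cost = ∫₀^{x_m} (14.90 + 0.85x) dx = 14.90×151.9313 + ½×0.85×151.9313² = 12074.1023.

$12074.10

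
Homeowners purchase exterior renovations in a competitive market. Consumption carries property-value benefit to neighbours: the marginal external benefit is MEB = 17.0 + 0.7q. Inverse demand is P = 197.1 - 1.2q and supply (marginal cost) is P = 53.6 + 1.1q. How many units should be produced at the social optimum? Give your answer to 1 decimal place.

q* = 100.3

Social marginal benefit = demand + MEB = 214.1 - 0.5q.
Set SMB = MC: 214.1 - 0.5q = 53.6 + 1.1q → q* = 100.3125.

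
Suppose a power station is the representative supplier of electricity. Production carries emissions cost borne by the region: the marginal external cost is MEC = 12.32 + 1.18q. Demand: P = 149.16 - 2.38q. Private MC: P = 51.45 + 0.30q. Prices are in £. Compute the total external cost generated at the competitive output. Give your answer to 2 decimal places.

£1233.44

Market equilibrium (private): 51.45 + 0.30q = 149.16 - 2.38q → q_m = 36.4590.
Total external cost = ∫₀^{q_m} (12.32 + 1.18q) dq = 12.32×36.4590 + ½×1.18×36.4590² = 1233.4375.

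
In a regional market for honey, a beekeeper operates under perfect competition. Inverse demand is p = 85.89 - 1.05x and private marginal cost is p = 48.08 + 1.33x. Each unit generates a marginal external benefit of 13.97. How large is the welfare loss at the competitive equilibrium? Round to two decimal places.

DWL = 41.00

Market equilibrium (private): 48.08 + 1.33x = 85.89 - 1.05x → x_m = 15.8866.
Social marginal cost = private MC − MEB = 34.11 + 1.33x.
Set SMC = demand: 34.11 + 1.33x = 85.89 - 1.05x → x* = 21.7563.
Between x* and x_m the wedge demand − SMC runs linearly from 0 to MEB(x_m), so the loss is a triangle.
DWL = ½ × 5.8697 × 13.9700 = 40.9999.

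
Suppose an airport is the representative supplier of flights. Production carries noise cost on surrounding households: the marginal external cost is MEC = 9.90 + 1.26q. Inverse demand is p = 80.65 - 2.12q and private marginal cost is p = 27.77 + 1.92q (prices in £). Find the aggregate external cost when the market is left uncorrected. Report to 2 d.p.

Market equilibrium (private): 27.77 + 1.92q = 80.65 - 2.12q → q_m = 13.0891.
Total external cost = ∫₀^{q_m} (9.90 + 1.26q) dq = 9.90×13.0891 + ½×1.26×13.0891² = 237.5165.

£237.52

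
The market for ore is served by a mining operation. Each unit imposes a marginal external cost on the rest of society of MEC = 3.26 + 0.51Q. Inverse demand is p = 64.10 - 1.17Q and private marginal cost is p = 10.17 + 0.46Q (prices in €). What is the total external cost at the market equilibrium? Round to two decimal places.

Market equilibrium (private): 10.17 + 0.46Q = 64.10 - 1.17Q → Q_m = 33.0859.
Total external cost = ∫₀^{Q_m} (3.26 + 0.51Q) dQ = 3.26×33.0859 + ½×0.51×33.0859² = 387.0026.

€387.00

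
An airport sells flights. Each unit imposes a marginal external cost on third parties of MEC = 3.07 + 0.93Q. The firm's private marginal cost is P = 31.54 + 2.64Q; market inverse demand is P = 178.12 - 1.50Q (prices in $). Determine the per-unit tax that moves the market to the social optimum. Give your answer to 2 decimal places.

tax = $29.39 per unit

Social marginal cost = private MC + MEC = 34.61 + 3.57Q.
Set SMC = demand: 34.61 + 3.57Q = 178.12 - 1.50Q → Q* = 28.3057.
The Pigouvian tax equals MEC at Q*: 3.07 + 0.93×28.3057 = 29.3943.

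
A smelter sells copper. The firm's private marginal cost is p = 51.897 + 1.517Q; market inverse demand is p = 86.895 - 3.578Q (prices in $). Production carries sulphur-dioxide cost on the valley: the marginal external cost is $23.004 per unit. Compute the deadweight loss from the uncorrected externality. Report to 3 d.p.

Market equilibrium (private): 51.897 + 1.517Q = 86.895 - 3.578Q → Q_m = 6.8691.
Social marginal cost = private MC + MEC = 74.901 + 1.517Q.
Set SMC = demand: 74.901 + 1.517Q = 86.895 - 3.578Q → Q* = 2.3541.
The loss is the area between SMC and demand from Q* to Q_m; with linear curves that's a triangle of height MEC(Q_m).
DWL = ½ × 4.5150 × 23.0040 = 51.9315.

DWL = $51.932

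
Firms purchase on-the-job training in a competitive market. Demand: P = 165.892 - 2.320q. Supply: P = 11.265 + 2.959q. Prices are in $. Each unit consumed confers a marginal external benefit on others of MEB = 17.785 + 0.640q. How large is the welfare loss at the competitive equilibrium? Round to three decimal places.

DWL = $143.838

Market equilibrium (private): 11.265 + 2.959q = 165.892 - 2.320q → q_m = 29.2910.
Social marginal benefit = demand + MEB = 183.677 - 1.680q.
Set SMB = MC: 183.677 - 1.680q = 11.265 + 2.959q → q* = 37.1658.
Height of the DWL triangle at q_m is SMB(q_m) − MC(q_m) = MEB(q_m) = 36.5312.
DWL = ½ × 7.8748 × 36.5312 = 143.8379.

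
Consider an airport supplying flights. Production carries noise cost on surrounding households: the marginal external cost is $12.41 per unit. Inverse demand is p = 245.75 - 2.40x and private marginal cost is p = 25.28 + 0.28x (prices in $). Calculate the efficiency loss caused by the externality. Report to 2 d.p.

Market equilibrium (private): 25.28 + 0.28x = 245.75 - 2.40x → x_m = 82.2649.
Social marginal cost = private MC + MEC = 37.69 + 0.28x.
Set SMC = demand: 37.69 + 0.28x = 245.75 - 2.40x → x* = 77.6343.
The loss is the area between SMC and demand from x* to x_m; with linear curves that's a triangle of height MEC(x_m).
DWL = ½ × 4.6306 × 12.4100 = 28.7329.

DWL = $28.73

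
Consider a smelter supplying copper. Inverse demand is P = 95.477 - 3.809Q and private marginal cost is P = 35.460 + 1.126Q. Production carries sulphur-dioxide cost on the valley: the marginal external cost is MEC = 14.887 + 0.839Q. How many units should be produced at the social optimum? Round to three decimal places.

Q* = 7.816

Social marginal cost = private MC + MEC = 50.347 + 1.965Q.
Set SMC = demand: 50.347 + 1.965Q = 95.477 - 3.809Q → Q* = 7.8161.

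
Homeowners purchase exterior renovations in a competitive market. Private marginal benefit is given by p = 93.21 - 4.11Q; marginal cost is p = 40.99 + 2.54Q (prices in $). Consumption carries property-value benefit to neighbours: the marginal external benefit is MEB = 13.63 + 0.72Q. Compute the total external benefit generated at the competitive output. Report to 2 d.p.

$129.23

Market equilibrium (private): 40.99 + 2.54Q = 93.21 - 4.11Q → Q_m = 7.8526.
Total external benefit = ∫₀^{Q_m} (13.63 + 0.72Q) dQ = 13.63×7.8526 + ½×0.72×7.8526² = 129.2297.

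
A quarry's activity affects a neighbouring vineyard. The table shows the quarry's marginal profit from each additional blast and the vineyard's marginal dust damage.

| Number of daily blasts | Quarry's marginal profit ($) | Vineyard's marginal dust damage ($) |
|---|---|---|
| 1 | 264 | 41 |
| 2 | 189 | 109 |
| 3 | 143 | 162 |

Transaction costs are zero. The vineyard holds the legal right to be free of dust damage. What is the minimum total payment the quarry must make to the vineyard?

$150

Efficient level: marginal profit ≥ marginal dust damage through level 2, so k* = 2.
With the vineyard holding the right, the quarry must at least compensate total damage at k*: 41 + 109 = 150.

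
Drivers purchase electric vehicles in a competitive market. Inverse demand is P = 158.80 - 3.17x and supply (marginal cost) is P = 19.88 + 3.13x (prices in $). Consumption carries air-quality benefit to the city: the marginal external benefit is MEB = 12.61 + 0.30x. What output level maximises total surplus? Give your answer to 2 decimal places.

Social marginal benefit = demand + MEB = 171.41 - 2.87x.
Set SMB = MC: 171.41 - 2.87x = 19.88 + 3.13x → x* = 25.2550.

x* = 25.26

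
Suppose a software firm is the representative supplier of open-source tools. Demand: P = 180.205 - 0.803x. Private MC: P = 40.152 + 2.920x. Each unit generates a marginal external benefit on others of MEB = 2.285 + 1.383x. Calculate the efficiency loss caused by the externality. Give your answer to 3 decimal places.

Market equilibrium (private): 40.152 + 2.920x = 180.205 - 0.803x → x_m = 37.6183.
Social marginal cost = private MC − MEB = 37.867 + 1.537x.
Set SMC = demand: 37.867 + 1.537x = 180.205 - 0.803x → x* = 60.8282.
The welfare-loss triangle has base |x_m − x*| and height MEB(x_m) (the vertical gap between SMC and demand is zero at x* and MEB at x_m).
DWL = ½ × 23.2099 × 54.3111 = 630.2776.

DWL = 630.278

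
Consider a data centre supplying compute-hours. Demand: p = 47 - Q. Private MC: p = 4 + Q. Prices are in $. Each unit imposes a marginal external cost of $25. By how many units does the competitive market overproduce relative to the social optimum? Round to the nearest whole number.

13 units

Market equilibrium (private): 4 + Q = 47 - Q → Q_m = 21.5000.
Social marginal cost = private MC + MEC = 29 + Q.
Set SMC = demand: 29 + Q = 47 - Q → Q* = 9.0000.
Gap = |21.5000 − 9.0000| = 12.5000.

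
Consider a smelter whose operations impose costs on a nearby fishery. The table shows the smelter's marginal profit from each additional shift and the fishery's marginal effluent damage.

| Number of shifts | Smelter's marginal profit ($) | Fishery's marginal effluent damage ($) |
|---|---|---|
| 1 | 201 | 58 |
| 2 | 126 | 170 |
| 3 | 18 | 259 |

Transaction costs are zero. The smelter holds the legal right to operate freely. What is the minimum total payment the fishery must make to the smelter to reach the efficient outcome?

$144

Left alone the smelter would choose level 3 (marginal profit stays positive).
Efficient level: k* = 1 (marginal profit ≥ marginal effluent damage through 1).
The fishery must at least cover the smelter's forgone profit from cutting 3→1: 126 + 18 = 144.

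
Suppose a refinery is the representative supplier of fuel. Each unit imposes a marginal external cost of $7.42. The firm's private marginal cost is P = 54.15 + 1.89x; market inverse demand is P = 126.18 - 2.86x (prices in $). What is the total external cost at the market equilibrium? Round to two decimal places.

Market equilibrium (private): 54.15 + 1.89x = 126.18 - 2.86x → x_m = 15.1642.
Total external cost = MEC × x_m = 7.42 × 15.1642 = 112.5184.

$112.52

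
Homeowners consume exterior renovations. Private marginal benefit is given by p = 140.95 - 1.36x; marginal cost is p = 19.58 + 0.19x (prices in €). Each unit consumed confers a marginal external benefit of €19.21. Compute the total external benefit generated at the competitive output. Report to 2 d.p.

€1504.20

Market equilibrium (private): 19.58 + 0.19x = 140.95 - 1.36x → x_m = 78.3032.
Total external benefit = MEB × x_m = 19.21 × 78.3032 = 1504.2045.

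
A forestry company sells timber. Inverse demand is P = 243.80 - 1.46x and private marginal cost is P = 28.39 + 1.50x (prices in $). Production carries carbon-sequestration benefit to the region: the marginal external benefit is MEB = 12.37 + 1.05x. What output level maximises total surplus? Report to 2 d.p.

Social marginal cost = private MC − MEB = 16.02 + 0.45x.
Set SMC = demand: 16.02 + 0.45x = 243.80 - 1.46x → x* = 119.2565.

x* = 119.26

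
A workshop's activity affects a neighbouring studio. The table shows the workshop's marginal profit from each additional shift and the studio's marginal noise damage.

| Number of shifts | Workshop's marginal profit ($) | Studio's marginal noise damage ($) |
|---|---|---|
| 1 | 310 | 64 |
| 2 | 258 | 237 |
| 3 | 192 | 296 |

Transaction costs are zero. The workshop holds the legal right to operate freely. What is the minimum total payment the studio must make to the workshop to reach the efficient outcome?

Left alone the workshop would choose level 3 (marginal profit stays positive).
Efficient level: k* = 2 (marginal profit ≥ marginal noise damage through 2).
The studio must at least cover the workshop's forgone profit from cutting 3→2: 192 = 192.

$192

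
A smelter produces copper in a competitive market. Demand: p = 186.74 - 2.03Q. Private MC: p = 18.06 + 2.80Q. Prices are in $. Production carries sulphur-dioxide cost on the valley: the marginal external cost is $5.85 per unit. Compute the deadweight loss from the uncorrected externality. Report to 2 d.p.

DWL = $3.54

Market equilibrium (private): 18.06 + 2.80Q = 186.74 - 2.03Q → Q_m = 34.9234.
Social marginal cost = private MC + MEC = 23.91 + 2.80Q.
Set SMC = demand: 23.91 + 2.80Q = 186.74 - 2.03Q → Q* = 33.7122.
Between Q* and Q_m the wedge SMC − demand runs linearly from 0 to MEC(Q_m), so the loss is a triangle.
DWL = ½ × 1.2112 × 5.8500 = 3.5428.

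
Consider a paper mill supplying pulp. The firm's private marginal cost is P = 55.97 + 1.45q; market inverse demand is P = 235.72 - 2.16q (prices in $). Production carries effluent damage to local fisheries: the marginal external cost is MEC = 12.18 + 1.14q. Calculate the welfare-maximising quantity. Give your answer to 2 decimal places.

Social marginal cost = private MC + MEC = 68.15 + 2.59q.
Set SMC = demand: 68.15 + 2.59q = 235.72 - 2.16q → q* = 35.2779.

q* = 35.28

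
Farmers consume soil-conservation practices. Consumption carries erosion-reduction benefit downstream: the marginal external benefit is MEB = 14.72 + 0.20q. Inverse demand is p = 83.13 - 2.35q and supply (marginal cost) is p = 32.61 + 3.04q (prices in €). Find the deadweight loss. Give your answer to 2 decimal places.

Market equilibrium (private): 32.61 + 3.04q = 83.13 - 2.35q → q_m = 9.3729.
Social marginal benefit = demand + MEB = 97.85 - 2.15q.
Set SMB = MC: 97.85 - 2.15q = 32.61 + 3.04q → q* = 12.5703.
The welfare-loss triangle has base |q_m − q*| and height MEB(q_m) (the vertical gap between SMB and MC is zero at q* and MEB at q_m).
DWL = ½ × 3.1974 × 16.5946 = 26.5298.

DWL = €26.53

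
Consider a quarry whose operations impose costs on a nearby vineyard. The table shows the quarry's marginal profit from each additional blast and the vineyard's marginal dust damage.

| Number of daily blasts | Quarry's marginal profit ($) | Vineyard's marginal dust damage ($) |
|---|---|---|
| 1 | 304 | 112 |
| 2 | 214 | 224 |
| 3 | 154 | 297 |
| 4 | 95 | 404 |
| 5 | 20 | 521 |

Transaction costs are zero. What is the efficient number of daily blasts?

Bargaining reaches the level where marginal profit last exceeds marginal dust damage.
That holds through level 1 (304 ≥ 112) but not at 2 (214 < 224).

1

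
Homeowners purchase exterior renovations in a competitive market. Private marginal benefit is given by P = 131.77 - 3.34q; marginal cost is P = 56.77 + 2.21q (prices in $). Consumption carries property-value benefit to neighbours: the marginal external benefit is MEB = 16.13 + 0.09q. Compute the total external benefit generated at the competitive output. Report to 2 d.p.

$226.19

Market equilibrium (private): 56.77 + 2.21q = 131.77 - 3.34q → q_m = 13.5135.
Total external benefit = ∫₀^{q_m} (16.13 + 0.09q) dq = 16.13×13.5135 + ½×0.09×13.5135² = 226.1904.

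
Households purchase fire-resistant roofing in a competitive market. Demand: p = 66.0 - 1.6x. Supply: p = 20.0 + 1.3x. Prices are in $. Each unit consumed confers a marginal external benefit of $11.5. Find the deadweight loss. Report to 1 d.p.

Market equilibrium (private): 20.0 + 1.3x = 66.0 - 1.6x → x_m = 15.8621.
Social marginal benefit = demand + MEB = 77.5 - 1.6x.
Set SMB = MC: 77.5 - 1.6x = 20.0 + 1.3x → x* = 19.8276.
The loss is the area between SMB and MC from x* to x_m; with linear curves that's a triangle of height MEB(x_m).
DWL = ½ × 3.9655 × 11.5000 = 22.8016.

DWL = $22.8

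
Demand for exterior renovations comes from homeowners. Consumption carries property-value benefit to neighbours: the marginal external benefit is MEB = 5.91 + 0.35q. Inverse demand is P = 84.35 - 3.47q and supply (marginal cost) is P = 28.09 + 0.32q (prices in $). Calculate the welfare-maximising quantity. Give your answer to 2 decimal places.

Social marginal benefit = demand + MEB = 90.26 - 3.12q.
Set SMB = MC: 90.26 - 3.12q = 28.09 + 0.32q → q* = 18.0727.

q* = 18.07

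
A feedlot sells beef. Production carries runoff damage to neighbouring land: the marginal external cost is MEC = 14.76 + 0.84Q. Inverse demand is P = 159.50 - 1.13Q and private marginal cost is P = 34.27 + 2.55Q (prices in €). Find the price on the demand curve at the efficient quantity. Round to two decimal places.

P = €131.88

Social marginal cost = private MC + MEC = 49.03 + 3.39Q.
Set SMC = demand: 49.03 + 3.39Q = 159.50 - 1.13Q → Q* = 24.4403.
Consumer price on the demand curve at Q*: 159.50 − 1.13×24.4403 = 131.8825.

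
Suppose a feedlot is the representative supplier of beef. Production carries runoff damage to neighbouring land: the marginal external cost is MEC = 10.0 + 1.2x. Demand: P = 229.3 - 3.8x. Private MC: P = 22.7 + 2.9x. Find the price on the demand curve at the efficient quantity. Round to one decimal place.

Social marginal cost = private MC + MEC = 32.7 + 4.1x.
Set SMC = demand: 32.7 + 4.1x = 229.3 - 3.8x → x* = 24.8861.
Consumer price on the demand curve at x*: 229.3 − 3.8×24.8861 = 134.7328.

P = 134.7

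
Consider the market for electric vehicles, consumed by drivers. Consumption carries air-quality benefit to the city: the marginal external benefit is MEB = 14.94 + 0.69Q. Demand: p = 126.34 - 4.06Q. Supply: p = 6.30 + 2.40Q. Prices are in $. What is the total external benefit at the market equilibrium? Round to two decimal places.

$396.74

Market equilibrium (private): 6.30 + 2.40Q = 126.34 - 4.06Q → Q_m = 18.5820.
Total external benefit = ∫₀^{Q_m} (14.94 + 0.69Q) dQ = 14.94×18.5820 + ½×0.69×18.5820² = 396.7404.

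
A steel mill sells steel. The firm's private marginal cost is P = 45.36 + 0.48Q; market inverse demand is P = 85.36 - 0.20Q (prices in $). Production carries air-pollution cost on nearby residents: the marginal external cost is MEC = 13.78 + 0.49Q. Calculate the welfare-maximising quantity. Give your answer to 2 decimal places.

Q* = 22.41

Social marginal cost = private MC + MEC = 59.14 + 0.97Q.
Set SMC = demand: 59.14 + 0.97Q = 85.36 - 0.20Q → Q* = 22.4103.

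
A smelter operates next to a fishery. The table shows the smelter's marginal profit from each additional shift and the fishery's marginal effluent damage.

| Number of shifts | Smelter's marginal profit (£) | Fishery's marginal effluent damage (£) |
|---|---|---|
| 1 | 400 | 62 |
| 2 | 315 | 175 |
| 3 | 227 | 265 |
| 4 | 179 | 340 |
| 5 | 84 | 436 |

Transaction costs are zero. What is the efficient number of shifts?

Bargaining reaches the level where marginal profit last exceeds marginal effluent damage.
That holds through level 2 (315 ≥ 175) but not at 3 (227 < 265).

2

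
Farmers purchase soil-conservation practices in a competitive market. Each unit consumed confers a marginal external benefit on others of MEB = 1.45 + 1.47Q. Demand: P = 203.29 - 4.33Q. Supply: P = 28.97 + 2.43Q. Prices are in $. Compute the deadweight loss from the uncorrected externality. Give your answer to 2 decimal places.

DWL = $146.40

Market equilibrium (private): 28.97 + 2.43Q = 203.29 - 4.33Q → Q_m = 25.7870.
Social marginal benefit = demand + MEB = 204.74 - 2.86Q.
Set SMB = MC: 204.74 - 2.86Q = 28.97 + 2.43Q → Q* = 33.2268.
Between Q* and Q_m the wedge SMB − MC runs linearly from 0 to MEB(Q_m), so the loss is a triangle.
DWL = ½ × 7.4398 × 39.3569 = 146.4037.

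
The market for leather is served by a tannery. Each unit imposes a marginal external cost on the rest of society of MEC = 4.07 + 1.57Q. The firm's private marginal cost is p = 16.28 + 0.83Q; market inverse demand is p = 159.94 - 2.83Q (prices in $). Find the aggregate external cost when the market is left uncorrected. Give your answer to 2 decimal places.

Market equilibrium (private): 16.28 + 0.83Q = 159.94 - 2.83Q → Q_m = 39.2514.
Total external cost = ∫₀^{Q_m} (4.07 + 1.57Q) dQ = 4.07×39.2514 + ½×1.57×39.2514² = 1369.1810.

$1369.18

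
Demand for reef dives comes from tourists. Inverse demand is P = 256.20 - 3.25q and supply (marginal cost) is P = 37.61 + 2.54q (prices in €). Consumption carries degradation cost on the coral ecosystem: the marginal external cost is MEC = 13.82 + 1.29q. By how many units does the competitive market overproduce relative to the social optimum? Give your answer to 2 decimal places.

8.83 units

Market equilibrium (private): 37.61 + 2.54q = 256.20 - 3.25q → q_m = 37.7530.
Social marginal benefit = demand − MEC = 242.38 - 4.54q.
Set SMB = MC: 242.38 - 4.54q = 37.61 + 2.54q → q* = 28.9223.
Gap = |37.7530 − 28.9223| = 8.8307.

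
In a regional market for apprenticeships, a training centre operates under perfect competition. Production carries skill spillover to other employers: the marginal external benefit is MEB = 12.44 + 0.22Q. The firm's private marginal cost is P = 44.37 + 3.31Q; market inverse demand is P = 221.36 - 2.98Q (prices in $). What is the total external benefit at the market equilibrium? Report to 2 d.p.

Market equilibrium (private): 44.37 + 3.31Q = 221.36 - 2.98Q → Q_m = 28.1383.
Total external benefit = ∫₀^{Q_m} (12.44 + 0.22Q) dQ = 12.44×28.1383 + ½×0.22×28.1383² = 437.1345.

$437.13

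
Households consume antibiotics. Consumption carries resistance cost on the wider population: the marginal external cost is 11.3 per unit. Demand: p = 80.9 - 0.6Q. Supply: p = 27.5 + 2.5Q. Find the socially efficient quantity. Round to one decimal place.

Social marginal benefit = demand − MEC = 69.6 - 0.6Q.
Set SMB = MC: 69.6 - 0.6Q = 27.5 + 2.5Q → Q* = 13.5806.

Q* = 13.6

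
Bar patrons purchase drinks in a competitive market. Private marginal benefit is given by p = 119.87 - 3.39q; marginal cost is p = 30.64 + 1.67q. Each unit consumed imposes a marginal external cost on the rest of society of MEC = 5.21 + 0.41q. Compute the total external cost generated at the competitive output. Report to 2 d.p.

155.62

Market equilibrium (private): 30.64 + 1.67q = 119.87 - 3.39q → q_m = 17.6344.
Total external cost = ∫₀^{q_m} (5.21 + 0.41q) dq = 5.21×17.6344 + ½×0.41×17.6344² = 155.6245.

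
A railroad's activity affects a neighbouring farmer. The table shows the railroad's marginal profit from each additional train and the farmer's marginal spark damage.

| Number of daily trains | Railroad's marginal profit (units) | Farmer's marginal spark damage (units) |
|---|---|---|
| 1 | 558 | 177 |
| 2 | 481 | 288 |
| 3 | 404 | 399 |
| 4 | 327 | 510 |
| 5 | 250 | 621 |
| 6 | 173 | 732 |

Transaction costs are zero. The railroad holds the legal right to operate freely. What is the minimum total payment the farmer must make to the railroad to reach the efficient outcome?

Left alone the railroad would choose level 6 (marginal profit stays positive).
Efficient level: k* = 3 (marginal profit ≥ marginal spark damage through 3).
The farmer must at least cover the railroad's forgone profit from cutting 6→3: 327 + 250 + 173 = 750.

750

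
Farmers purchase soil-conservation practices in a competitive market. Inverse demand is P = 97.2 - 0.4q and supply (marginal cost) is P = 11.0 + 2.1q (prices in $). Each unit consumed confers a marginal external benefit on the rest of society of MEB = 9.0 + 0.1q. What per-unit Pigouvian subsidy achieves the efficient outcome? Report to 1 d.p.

subsidy = $13.0 per unit

Social marginal benefit = demand + MEB = 106.2 - 0.3q.
Set SMB = MC: 106.2 - 0.3q = 11.0 + 2.1q → q* = 39.6667.
The Pigouvian subsidy equals MEB at q*: 9.0 + 0.1×39.6667 = 12.9667.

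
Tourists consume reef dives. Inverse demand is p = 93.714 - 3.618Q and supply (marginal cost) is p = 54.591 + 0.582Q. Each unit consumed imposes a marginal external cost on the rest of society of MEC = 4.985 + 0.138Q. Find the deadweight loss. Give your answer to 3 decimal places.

DWL = 4.532

Market equilibrium (private): 54.591 + 0.582Q = 93.714 - 3.618Q → Q_m = 9.3150.
Social marginal benefit = demand − MEC = 88.729 - 3.756Q.
Set SMB = MC: 88.729 - 3.756Q = 54.591 + 0.582Q → Q* = 7.8695.
The loss is the area between SMB and MC from Q* to Q_m; with linear curves that's a triangle of height MEC(Q_m).
DWL = ½ × 1.4455 × 6.2705 = 4.5320.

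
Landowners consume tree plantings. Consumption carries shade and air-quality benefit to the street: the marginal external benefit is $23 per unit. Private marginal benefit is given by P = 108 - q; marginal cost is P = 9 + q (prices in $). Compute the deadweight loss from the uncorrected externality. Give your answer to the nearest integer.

DWL = $132

Market equilibrium (private): 9 + q = 108 - q → q_m = 49.5000.
Social marginal benefit = demand + MEB = 131 - q.
Set SMB = MC: 131 - q = 9 + q → q* = 61.0000.
The welfare-loss triangle has base |q_m − q*| and height MEB(q_m) (the vertical gap between SMB and MC is zero at q* and MEB at q_m).
DWL = ½ × 11.5000 × 23.0000 = 132.2500.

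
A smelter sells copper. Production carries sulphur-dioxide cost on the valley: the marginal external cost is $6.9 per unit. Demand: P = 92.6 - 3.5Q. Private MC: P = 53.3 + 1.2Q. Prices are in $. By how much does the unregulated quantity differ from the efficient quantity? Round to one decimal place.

1.5 units

Market equilibrium (private): 53.3 + 1.2Q = 92.6 - 3.5Q → Q_m = 8.3617.
Social marginal cost = private MC + MEC = 60.2 + 1.2Q.
Set SMC = demand: 60.2 + 1.2Q = 92.6 - 3.5Q → Q* = 6.8936.
Gap = |8.3617 − 6.8936| = 1.4681.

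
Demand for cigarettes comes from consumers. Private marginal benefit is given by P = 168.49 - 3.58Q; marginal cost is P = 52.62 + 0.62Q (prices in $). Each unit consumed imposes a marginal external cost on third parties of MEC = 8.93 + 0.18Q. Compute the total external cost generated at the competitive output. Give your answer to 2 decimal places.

Market equilibrium (private): 52.62 + 0.62Q = 168.49 - 3.58Q → Q_m = 27.5881.
Total external cost = ∫₀^{Q_m} (8.93 + 0.18Q) dQ = 8.93×27.5881 + ½×0.18×27.5881² = 314.8610.

$314.86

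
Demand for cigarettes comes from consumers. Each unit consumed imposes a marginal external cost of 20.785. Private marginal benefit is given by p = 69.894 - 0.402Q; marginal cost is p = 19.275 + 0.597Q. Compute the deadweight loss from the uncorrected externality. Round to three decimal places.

DWL = 216.224

Market equilibrium (private): 19.275 + 0.597Q = 69.894 - 0.402Q → Q_m = 50.6697.
Social marginal benefit = demand − MEC = 49.109 - 0.402Q.
Set SMB = MC: 49.109 - 0.402Q = 19.275 + 0.597Q → Q* = 29.8639.
Between Q* and Q_m the wedge MC − SMB runs linearly from 0 to MEC(Q_m), so the loss is a triangle.
DWL = ½ × 20.8058 × 20.7850 = 216.2243.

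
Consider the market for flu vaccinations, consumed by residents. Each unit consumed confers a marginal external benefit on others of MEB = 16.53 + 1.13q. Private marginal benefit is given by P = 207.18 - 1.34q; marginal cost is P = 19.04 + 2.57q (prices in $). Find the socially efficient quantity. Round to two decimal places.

q* = 73.62

Social marginal benefit = demand + MEB = 223.71 - 0.21q.
Set SMB = MC: 223.71 - 0.21q = 19.04 + 2.57q → q* = 73.6223.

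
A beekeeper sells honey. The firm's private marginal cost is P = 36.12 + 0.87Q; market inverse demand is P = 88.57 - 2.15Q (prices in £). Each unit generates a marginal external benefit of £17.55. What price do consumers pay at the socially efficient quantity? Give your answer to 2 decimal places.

P = £38.74

Social marginal cost = private MC − MEB = 18.57 + 0.87Q.
Set SMC = demand: 18.57 + 0.87Q = 88.57 - 2.15Q → Q* = 23.1788.
Consumer price on the demand curve at Q*: 88.57 − 2.15×23.1788 = 38.7356.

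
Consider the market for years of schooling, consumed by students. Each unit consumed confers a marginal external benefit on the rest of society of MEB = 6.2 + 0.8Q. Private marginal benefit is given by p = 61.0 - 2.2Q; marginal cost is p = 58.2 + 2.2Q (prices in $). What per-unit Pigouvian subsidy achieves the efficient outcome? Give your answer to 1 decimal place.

Social marginal benefit = demand + MEB = 67.2 - 1.4Q.
Set SMB = MC: 67.2 - 1.4Q = 58.2 + 2.2Q → Q* = 2.5000.
The Pigouvian subsidy equals MEB at Q*: 6.2 + 0.8×2.5000 = 8.2000.

subsidy = $8.2 per unit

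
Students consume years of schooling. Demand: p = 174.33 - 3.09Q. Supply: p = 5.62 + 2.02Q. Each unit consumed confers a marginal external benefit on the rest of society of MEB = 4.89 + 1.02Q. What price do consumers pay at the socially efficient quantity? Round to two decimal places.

Social marginal benefit = demand + MEB = 179.22 - 2.07Q.
Set SMB = MC: 179.22 - 2.07Q = 5.62 + 2.02Q → Q* = 42.4450.
Consumer price on the demand curve at Q*: 174.33 − 3.09×42.4450 = 43.1750.

P = 43.17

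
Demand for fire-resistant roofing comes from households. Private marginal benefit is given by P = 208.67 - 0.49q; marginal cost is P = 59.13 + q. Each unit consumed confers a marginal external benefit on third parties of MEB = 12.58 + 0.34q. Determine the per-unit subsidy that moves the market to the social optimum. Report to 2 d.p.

subsidy = 60.51 per unit

Social marginal benefit = demand + MEB = 221.25 - 0.15q.
Set SMB = MC: 221.25 - 0.15q = 59.13 + q → q* = 140.9739.
The Pigouvian subsidy equals MEB at q*: 12.58 + 0.34×140.9739 = 60.5111.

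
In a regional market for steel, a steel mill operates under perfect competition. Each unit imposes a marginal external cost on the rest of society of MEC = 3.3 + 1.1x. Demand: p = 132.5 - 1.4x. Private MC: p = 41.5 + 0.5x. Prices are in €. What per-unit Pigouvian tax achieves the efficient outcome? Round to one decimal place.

tax = €35.5 per unit

Social marginal cost = private MC + MEC = 44.8 + 1.6x.
Set SMC = demand: 44.8 + 1.6x = 132.5 - 1.4x → x* = 29.2333.
The Pigouvian tax equals MEC at x*: 3.3 + 1.1×29.2333 = 35.4566.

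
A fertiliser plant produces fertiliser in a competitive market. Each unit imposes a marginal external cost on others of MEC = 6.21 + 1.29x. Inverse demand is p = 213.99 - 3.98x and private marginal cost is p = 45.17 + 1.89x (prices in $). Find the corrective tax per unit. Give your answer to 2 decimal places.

tax = $35.51 per unit

Social marginal cost = private MC + MEC = 51.38 + 3.18x.
Set SMC = demand: 51.38 + 3.18x = 213.99 - 3.98x → x* = 22.7109.
The Pigouvian tax equals MEC at x*: 6.21 + 1.29×22.7109 = 35.5071.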